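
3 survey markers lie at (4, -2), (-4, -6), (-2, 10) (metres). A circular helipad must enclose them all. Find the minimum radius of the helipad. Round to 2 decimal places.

8.06

Call the three points A, B, C in the order given.
Side lengths²: AB² = 80, AC² = 180, BC² = 260.
Since BC² = 260 ≥ 180 + 80 = 260, the angle opposite BC is not acute, so the smallest enclosing circle has BC as diameter.
Centre = midpoint of BC = (-3, 2), r² = 260/4 = 65.
r = √65 ≈ 8.06.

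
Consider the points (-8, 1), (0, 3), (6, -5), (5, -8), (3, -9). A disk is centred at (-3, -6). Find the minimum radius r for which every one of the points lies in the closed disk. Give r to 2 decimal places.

9.49

The required radius is the distance from (-3, -6) to the farthest point.
Squared distances: 74, 90, 82, 68, 45.
Maximum is 90, attained at (0, 3).
r = √90 ≈ 9.49.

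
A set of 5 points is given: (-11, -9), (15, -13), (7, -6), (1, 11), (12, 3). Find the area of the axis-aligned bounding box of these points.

x ranges over [-11, 15], width 26.
y ranges over [-13, 11], height 24.
Area = 26 × 24 = 624.

624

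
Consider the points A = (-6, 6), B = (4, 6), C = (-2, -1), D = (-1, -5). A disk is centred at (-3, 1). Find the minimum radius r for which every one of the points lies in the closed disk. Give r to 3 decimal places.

The required radius is the distance from (-3, 1) to the farthest point.
Squared distances: 34, 74, 5, 40.
Maximum is 74, attained at B.
r = √74 ≈ 8.602.

8.602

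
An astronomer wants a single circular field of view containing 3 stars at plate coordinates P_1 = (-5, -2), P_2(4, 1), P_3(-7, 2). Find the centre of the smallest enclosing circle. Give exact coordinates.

(-1.5, 1.5)

Side lengths²: P_1P_2² = 90, P_1P_3² = 20, P_2P_3² = 122.
Since P_2P_3² = 122 ≥ 90 + 20 = 110, the angle opposite P_2P_3 is not acute, so the smallest enclosing circle has P_2P_3 as diameter.
Centre = midpoint of P_2P_3 = (-1.5, 1.5), r² = 122/4 = 30.5.
Centre = (-1.5, 1.5).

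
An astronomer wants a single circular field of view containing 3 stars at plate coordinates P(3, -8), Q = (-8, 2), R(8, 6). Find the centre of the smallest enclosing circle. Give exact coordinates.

(5/6, 2/3)

Side lengths²: PQ² = 221, PR² = 221, QR² = 272.
Since QR² = 272 < 221 + 221 = 442, the triangle is acute, so the smallest enclosing circle is the circumcircle.
Circumcentre = (5/6, 2/3), r² = 2873/36.
Centre = (5/6, 2/3).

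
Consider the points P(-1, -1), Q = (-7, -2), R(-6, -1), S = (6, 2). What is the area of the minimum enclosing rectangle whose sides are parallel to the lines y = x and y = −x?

In coordinates u = x + y, v = x − y the rectangle is axis-aligned; the map (x,y)→(u,v) scales areas by 2.
u-values: -2, -9, -7, 8; range = 8 − (-9) = 17.
v-values: 0, -5, -5, 4; range = 4 − (-5) = 9.
Area = (17 × 9) / 2 = 76.5.

76.5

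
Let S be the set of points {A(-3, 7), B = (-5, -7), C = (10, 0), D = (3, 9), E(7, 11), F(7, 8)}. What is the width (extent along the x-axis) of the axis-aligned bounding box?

max x = 10, min x = -5, so width = 15.

15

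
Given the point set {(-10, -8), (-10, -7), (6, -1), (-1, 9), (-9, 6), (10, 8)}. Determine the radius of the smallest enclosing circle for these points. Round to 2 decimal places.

12.81

By Welzl's lemma the MEC is supported by two points (diametrically opposite) or three points (on a circumcircle).
The farthest pair is (-10, -8)–(10, 8) with squared distance 656. The circle on this segment as diameter has centre (0, 0) and r² = 656/4 = 164.
Check (-10, -7): distance² to centre = 149 ≤ 164, so it lies inside.
All remaining points lie in this disk, and no smaller disk contains both endpoints, so this is the minimum enclosing circle.
r = √164 ≈ 12.81.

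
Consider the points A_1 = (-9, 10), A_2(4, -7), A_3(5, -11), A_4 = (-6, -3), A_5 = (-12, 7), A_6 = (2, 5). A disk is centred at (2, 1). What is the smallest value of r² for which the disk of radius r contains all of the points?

232

The required radius is the distance from (2, 1) to the farthest point.
Squared distances: 202, 68, 153, 80, 232, 16.
Maximum is 232, attained at A_5.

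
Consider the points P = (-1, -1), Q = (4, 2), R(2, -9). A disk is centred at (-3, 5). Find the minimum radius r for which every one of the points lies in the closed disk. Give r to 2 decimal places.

The required radius is the distance from (-3, 5) to the farthest point.
Squared distances: 40, 58, 221.
Maximum is 221, attained at R.
r = √221 ≈ 14.87.

14.87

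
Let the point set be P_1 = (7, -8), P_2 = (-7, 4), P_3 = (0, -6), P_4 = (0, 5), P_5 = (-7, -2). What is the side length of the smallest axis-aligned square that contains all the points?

The bounding box has width 14 and height 13.
An axis-aligned square enclosing the set must have side ≥ max(width, height).
So the minimum side is max(14, 13) = 14.

14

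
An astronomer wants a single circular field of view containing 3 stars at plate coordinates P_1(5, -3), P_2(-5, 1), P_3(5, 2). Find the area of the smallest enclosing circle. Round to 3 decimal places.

92.017

Side lengths²: P_1P_2² = 116, P_1P_3² = 25, P_2P_3² = 101.
Since P_1P_2² = 116 < 101 + 25 = 126, the triangle is acute, so the smallest enclosing circle is the circumcircle.
Circumcentre = (0.2, -0.5), r² = 29.29.
Area = π·r² = π·29.29 ≈ 92.017.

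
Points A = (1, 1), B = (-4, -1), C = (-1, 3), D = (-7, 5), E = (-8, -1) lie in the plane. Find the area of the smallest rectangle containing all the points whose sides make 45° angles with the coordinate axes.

In coordinates u = x + y, v = x − y the rectangle is axis-aligned; the map (x,y)→(u,v) scales areas by 2.
u-values: 2, -5, 2, -2, -9; range = 2 − (-9) = 11.
v-values: 0, -3, -4, -12, -7; range = 0 − (-12) = 12.
Area = (11 × 12) / 2 = 66.

66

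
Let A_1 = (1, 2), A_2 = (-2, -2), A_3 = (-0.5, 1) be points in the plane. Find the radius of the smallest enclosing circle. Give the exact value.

Side lengths²: A_1A_2² = 25, A_1A_3² = 3.25, A_2A_3² = 11.25.
Since A_1A_2² = 25 ≥ 11.25 + 3.25 = 14.5, the angle opposite A_1A_2 is not acute, so the smallest enclosing circle has A_1A_2 as diameter.
Centre = midpoint of A_1A_2 = (-0.5, 0), r² = 25/4 = 6.25.
r = √(6.25) = 2.5.

2.5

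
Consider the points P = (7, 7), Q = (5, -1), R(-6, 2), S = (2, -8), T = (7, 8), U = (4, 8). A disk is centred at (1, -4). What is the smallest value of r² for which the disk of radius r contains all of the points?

180

The required radius is the distance from (1, -4) to the farthest point.
Squared distances: 157, 25, 85, 17, 180, 153.
Maximum is 180, attained at T.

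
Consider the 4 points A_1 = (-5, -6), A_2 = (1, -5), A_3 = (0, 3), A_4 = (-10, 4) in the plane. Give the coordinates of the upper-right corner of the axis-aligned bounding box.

x-range [-10, 1], y-range [-6, 4].
The upper-right corner is (1, 4).

(1, 4)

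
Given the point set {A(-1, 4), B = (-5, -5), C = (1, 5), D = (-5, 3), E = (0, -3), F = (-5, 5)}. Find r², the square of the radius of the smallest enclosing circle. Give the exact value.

The minimum enclosing circle of a finite set is fixed by two of the points (as a diameter) or three (as a circumcircle).
The farthest pair is B–C with squared distance 136. The circle on this segment as diameter has centre (-2, 0) and r² = 136/4 = 34.
Check A: distance² to centre = 17 ≤ 34, so it lies inside.
All remaining points lie in this disk, and no smaller disk contains both endpoints, so this is the minimum enclosing circle.

34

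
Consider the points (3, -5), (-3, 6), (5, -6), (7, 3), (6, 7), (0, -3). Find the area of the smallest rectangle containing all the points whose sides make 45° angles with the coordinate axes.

160

In coordinates u = x + y, v = x − y the rectangle is axis-aligned; the map (x,y)→(u,v) scales areas by 2.
u-values: -2, 3, -1, 10, 13, -3; range = 13 − (-3) = 16.
v-values: 8, -9, 11, 4, -1, 3; range = 11 − (-9) = 20.
Area = (16 × 20) / 2 = 160.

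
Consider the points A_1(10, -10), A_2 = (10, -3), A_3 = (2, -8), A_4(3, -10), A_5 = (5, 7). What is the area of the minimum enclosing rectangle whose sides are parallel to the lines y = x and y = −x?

209

In coordinates u = x + y, v = x − y the rectangle is axis-aligned; the map (x,y)→(u,v) scales areas by 2.
u-values: 0, 7, -6, -7, 12; range = 12 − (-7) = 19.
v-values: 20, 13, 10, 13, -2; range = 20 − (-2) = 22.
Area = (19 × 22) / 2 = 209.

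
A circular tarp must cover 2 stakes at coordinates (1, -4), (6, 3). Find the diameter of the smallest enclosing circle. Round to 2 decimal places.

8.60

The smallest circle enclosing two points has them as diameter endpoints.
Centre = midpoint = (3.5, -0.5); r² = |(1, -4)−(6, 3)|²/4 = 74/4 = 18.5.
Diameter = 2r = 2√(18.5) ≈ 8.60.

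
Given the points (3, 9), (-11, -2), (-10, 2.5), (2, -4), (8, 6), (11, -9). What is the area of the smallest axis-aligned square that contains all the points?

The bounding box has width 22 and height 18.
An axis-aligned square enclosing the set must have side ≥ max(width, height).
So the minimum side is max(22, 18) = 22.
Area = 22² = 484.

484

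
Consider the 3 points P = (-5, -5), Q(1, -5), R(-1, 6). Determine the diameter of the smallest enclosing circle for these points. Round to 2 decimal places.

11.90

Side lengths²: PQ² = 36, PR² = 137, QR² = 125.
Since PR² = 137 < 125 + 36 = 161, the triangle is acute, so the smallest enclosing circle is the circumcircle.
Circumcentre = (-2, 3/22), r² = 17125/484.
Diameter = 2r = 2√(17125/484) ≈ 11.90.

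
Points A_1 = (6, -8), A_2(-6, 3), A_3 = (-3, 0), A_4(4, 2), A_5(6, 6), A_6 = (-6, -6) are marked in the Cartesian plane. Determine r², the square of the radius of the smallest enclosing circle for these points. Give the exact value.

The minimum enclosing circle of a finite set is fixed by two of the points (as a diameter) or three (as a circumcircle).
The minimum enclosing circle is determined by three boundary points: A_1, A_5, A_6.
Their circumcentre is (1, -1) with r² = 74.
The farthest remaining point A_2 is at distance² 65 ≤ 74.

74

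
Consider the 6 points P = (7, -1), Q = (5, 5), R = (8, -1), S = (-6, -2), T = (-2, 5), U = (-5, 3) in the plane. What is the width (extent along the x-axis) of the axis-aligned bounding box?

max x = 8, min x = -6, so width = 14.

14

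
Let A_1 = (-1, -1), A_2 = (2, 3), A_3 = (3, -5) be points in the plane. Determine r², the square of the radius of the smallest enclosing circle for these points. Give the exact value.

16.25

Side lengths²: A_1A_2² = 25, A_1A_3² = 32, A_2A_3² = 65.
Since A_2A_3² = 65 ≥ 32 + 25 = 57, the angle opposite A_2A_3 is not acute, so the smallest enclosing circle has A_2A_3 as diameter.
Centre = midpoint of A_2A_3 = (2.5, -1), r² = 65/4 = 16.25.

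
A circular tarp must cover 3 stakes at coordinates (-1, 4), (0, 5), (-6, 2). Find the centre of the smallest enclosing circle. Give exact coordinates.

(-3, 3.5)

Call the three points A, B, C in the order given.
Side lengths²: AB² = 2, AC² = 29, BC² = 45.
Since BC² = 45 ≥ 29 + 2 = 31, the angle opposite BC is not acute, so the smallest enclosing circle has BC as diameter.
Centre = midpoint of BC = (-3, 3.5), r² = 45/4 = 11.25.
Centre = (-3, 3.5).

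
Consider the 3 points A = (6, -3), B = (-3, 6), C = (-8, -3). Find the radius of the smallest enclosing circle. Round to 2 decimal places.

Side lengths²: AB² = 162, AC² = 196, BC² = 106.
Since AC² = 196 < 162 + 106 = 268, the triangle is acute, so the smallest enclosing circle is the circumcircle.
Circumcentre = (-1, -1), r² = 53.
r = √53 ≈ 7.28.

7.28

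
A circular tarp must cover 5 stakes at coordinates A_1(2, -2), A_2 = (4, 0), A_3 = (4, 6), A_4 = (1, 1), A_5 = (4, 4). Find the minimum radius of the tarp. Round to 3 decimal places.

The farthest pair is A_1–A_3 with squared distance 68. The circle on this segment as diameter has centre (3, 2) and r² = 68/4 = 17.
Check A_2: distance² to centre = 5 ≤ 17, so it lies inside.
All remaining points lie in this disk, and no smaller disk contains both endpoints, so this is the minimum enclosing circle.
r = √17 ≈ 4.123.

4.123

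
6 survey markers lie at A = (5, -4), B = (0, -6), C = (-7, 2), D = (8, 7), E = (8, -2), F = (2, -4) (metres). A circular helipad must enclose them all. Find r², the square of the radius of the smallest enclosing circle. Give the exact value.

By Welzl's lemma the MEC is supported by two points (diametrically opposite) or three points (on a circumcircle).
The minimum enclosing circle is determined by three boundary points: B, C, D.
Their circumcentre is (79/62, 135/62) with r² = 131645/1922.
The farthest remaining point E is at distance² 120485/1922 ≤ 131645/1922.

131645/1922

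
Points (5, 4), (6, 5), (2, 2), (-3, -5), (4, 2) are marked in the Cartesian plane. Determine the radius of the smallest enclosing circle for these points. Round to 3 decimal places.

6.727

A smallest enclosing disk is always determined by at most three of the input points on its boundary.
The farthest pair is (6, 5)–(-3, -5) with squared distance 181. The circle on this segment as diameter has centre (1.5, 0) and r² = 181/4 = 45.25.
Check (5, 4): distance² to centre = 28.25 ≤ 45.25, so it lies inside.
All remaining points lie in this disk, and no smaller disk contains both endpoints, so this is the minimum enclosing circle.
r = √(45.25) ≈ 6.727.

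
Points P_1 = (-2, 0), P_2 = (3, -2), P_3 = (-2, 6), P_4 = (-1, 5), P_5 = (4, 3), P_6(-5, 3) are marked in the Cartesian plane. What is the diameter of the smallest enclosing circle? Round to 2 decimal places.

9.68

By Welzl's lemma the MEC is supported by two points (diametrically opposite) or three points (on a circumcircle).
The minimum enclosing circle is determined by three boundary points: P_2, P_3, P_6.
Their circumcentre is (-11/26, 37/26) with r² = 7921/338.
The farthest remaining point P_5 is at distance² 7453/338 ≤ 7921/338.
Diameter = 2r = 2√(7921/338) ≈ 9.68.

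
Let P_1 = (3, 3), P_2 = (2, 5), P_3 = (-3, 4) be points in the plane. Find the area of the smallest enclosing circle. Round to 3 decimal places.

29.060

Side lengths²: P_1P_2² = 5, P_1P_3² = 37, P_2P_3² = 26.
Since P_1P_3² = 37 ≥ 26 + 5 = 31, the angle opposite P_1P_3 is not acute, so the smallest enclosing circle has P_1P_3 as diameter.
Centre = midpoint of P_1P_3 = (0, 3.5), r² = 37/4 = 9.25.
Area = π·r² = π·9.25 ≈ 29.060.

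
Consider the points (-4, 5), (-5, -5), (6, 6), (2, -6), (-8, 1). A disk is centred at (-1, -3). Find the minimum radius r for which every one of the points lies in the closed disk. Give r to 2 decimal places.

11.40

The required radius is the distance from (-1, -3) to the farthest point.
Squared distances: 73, 20, 130, 18, 65.
Maximum is 130, attained at (6, 6).
r = √130 ≈ 11.40.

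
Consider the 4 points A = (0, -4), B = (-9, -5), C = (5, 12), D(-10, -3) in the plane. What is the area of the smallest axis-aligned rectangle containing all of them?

x ranges over [-10, 5], width 15.
y ranges over [-5, 12], height 17.
Area = 15 × 17 = 255.

255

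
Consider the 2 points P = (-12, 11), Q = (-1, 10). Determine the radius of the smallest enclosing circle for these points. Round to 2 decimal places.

The smallest circle enclosing two points has them as diameter endpoints.
Centre = midpoint = (-6.5, 10.5); r² = |PQ|²/4 = 122/4 = 30.5.
r = √(30.5) ≈ 5.52.

5.52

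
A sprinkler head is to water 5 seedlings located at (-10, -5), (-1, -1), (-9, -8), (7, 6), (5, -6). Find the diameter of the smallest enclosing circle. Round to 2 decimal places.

21.26

The minimum enclosing circle of a finite set is fixed by two of the points (as a diameter) or three (as a circumcircle).
The farthest pair is (-9, -8)–(7, 6) with squared distance 452. The circle on this segment as diameter has centre (-1, -1) and r² = 452/4 = 113.
Check (-10, -5): distance² to centre = 97 ≤ 113, so it lies inside.
All remaining points lie in this disk, and no smaller disk contains both endpoints, so this is the minimum enclosing circle.
Diameter = 2r = 2√113 ≈ 21.26.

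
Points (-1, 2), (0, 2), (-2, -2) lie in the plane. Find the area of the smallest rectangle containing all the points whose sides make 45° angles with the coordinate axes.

9

In coordinates u = x + y, v = x − y the rectangle is axis-aligned; the map (x,y)→(u,v) scales areas by 2.
u-values: 1, 2, -4; range = 2 − (-4) = 6.
v-values: -3, -2, 0; range = 0 − (-3) = 3.
Area = (6 × 3) / 2 = 9.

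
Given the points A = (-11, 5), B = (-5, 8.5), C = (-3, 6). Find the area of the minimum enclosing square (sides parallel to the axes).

The bounding box has width 8 and height 3.5.
An axis-aligned square enclosing the set must have side ≥ max(width, height).
So the minimum side is max(8, 3.5) = 8.
Area = 8² = 64.

64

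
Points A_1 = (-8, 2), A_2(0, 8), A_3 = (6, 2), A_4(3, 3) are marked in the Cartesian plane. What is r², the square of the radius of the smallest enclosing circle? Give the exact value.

49

By Welzl's lemma the MEC is supported by two points (diametrically opposite) or three points (on a circumcircle).
The farthest pair is A_1–A_3 with squared distance 196. The circle on this segment as diameter has centre (-1, 2) and r² = 196/4 = 49.
Check A_2: distance² to centre = 37 ≤ 49, so it lies inside.
All remaining points lie in this disk, and no smaller disk contains both endpoints, so this is the minimum enclosing circle.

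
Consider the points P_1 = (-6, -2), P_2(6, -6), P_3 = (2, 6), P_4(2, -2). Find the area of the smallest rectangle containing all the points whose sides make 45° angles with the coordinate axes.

128

In coordinates u = x + y, v = x − y the rectangle is axis-aligned; the map (x,y)→(u,v) scales areas by 2.
u-values: -8, 0, 8, 0; range = 8 − (-8) = 16.
v-values: -4, 12, -4, 4; range = 12 − (-4) = 16.
Area = (16 × 16) / 2 = 128.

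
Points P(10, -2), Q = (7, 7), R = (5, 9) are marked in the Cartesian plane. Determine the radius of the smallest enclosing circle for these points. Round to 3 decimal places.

Side lengths²: PQ² = 90, PR² = 146, QR² = 8.
Since PR² = 146 ≥ 90 + 8 = 98, the angle opposite PR is not acute, so the smallest enclosing circle has PR as diameter.
Centre = midpoint of PR = (7.5, 3.5), r² = 146/4 = 36.5.
r = √(36.5) ≈ 6.042.

6.042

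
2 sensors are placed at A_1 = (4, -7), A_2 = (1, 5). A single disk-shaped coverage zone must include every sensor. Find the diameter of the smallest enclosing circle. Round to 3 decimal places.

The smallest circle enclosing two points has them as diameter endpoints.
Centre = midpoint = (2.5, -1); r² = |A_1A_2|²/4 = 153/4 = 38.25.
Diameter = 2r = 2√(38.25) ≈ 12.369.

12.369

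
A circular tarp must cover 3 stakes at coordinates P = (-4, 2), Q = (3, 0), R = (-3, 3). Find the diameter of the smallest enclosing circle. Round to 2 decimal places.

7.28

Side lengths²: PQ² = 53, PR² = 2, QR² = 45.
Since PQ² = 53 ≥ 45 + 2 = 47, the angle opposite PQ is not acute, so the smallest enclosing circle has PQ as diameter.
Centre = midpoint of PQ = (-0.5, 1), r² = 53/4 = 13.25.
Diameter = 2r = 2√(13.25) ≈ 7.28.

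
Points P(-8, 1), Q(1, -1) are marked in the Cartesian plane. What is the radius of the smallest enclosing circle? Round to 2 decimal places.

4.61

The smallest circle enclosing two points has them as diameter endpoints.
Centre = midpoint = (-3.5, 0); r² = |PQ|²/4 = 85/4 = 21.25.
r = √(21.25) ≈ 4.61.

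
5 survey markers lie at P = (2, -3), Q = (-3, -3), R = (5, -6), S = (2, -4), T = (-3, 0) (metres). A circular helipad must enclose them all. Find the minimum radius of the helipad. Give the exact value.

5

A smallest enclosing disk is always determined by at most three of the input points on its boundary.
The farthest pair is R–T with squared distance 100. The circle on this segment as diameter has centre (1, -3) and r² = 100/4 = 25.
Check P: distance² to centre = 1 ≤ 25, so it lies inside.
All remaining points lie in this disk, and no smaller disk contains both endpoints, so this is the minimum enclosing circle.
r = √25 = 5.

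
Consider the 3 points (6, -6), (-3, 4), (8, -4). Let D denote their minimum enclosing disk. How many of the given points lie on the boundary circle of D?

Call the three points A, B, C in the order given.
Side lengths²: AB² = 181, AC² = 8, BC² = 185.
Since BC² = 185 < 181 + 8 = 189, the triangle is acute, so the smallest enclosing circle is the circumcircle.
Circumcentre = (87/38, -11/38), r² = 33485/722.
The points at distance exactly r from the centre are (6, -6), (-3, 4), (8, -4) — 3 points.

3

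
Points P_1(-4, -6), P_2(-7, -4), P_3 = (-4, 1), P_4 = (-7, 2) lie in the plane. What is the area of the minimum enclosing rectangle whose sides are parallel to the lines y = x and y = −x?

In coordinates u = x + y, v = x − y the rectangle is axis-aligned; the map (x,y)→(u,v) scales areas by 2.
u-values: -10, -11, -3, -5; range = -3 − (-11) = 8.
v-values: 2, -3, -5, -9; range = 2 − (-9) = 11.
Area = (8 × 11) / 2 = 44.

44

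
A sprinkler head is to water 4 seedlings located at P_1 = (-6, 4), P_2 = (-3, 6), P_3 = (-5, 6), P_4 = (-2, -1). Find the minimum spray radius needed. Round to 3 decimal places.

3.808

The minimum enclosing circle of a finite set is fixed by two of the points (as a diameter) or three (as a circumcircle).
The farthest pair is P_3–P_4 with squared distance 58. The circle on this segment as diameter has centre (-3.5, 2.5) and r² = 58/4 = 14.5.
Check P_1: distance² to centre = 8.5 ≤ 14.5, so it lies inside.
All remaining points lie in this disk, and no smaller disk contains both endpoints, so this is the minimum enclosing circle.
r = √(14.5) ≈ 3.808.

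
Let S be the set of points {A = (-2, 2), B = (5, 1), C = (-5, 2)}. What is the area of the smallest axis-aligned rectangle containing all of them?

x ranges over [-5, 5], width 10.
y ranges over [1, 2], height 1.
Area = 10 × 1 = 10.

10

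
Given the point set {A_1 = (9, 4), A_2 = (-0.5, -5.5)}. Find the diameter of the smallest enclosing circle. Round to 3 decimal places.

13.435

The smallest circle enclosing two points has them as diameter endpoints.
Centre = midpoint = (4.25, -0.75); r² = |A_1A_2|²/4 = 180.5/4 = 45.125.
Diameter = 2r = 2√(45.125) ≈ 13.435.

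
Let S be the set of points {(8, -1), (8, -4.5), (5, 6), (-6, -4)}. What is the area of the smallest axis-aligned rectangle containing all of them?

147

x ranges over [-6, 8], width 14.
y ranges over [-4.5, 6], height 10.5.
Area = 14 × 10.5 = 147.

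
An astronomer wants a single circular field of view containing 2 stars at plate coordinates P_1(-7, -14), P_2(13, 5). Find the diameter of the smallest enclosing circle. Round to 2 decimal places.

The smallest circle enclosing two points has them as diameter endpoints.
Centre = midpoint = (3, -4.5); r² = |P_1P_2|²/4 = 761/4 = 190.25.
Diameter = 2r = 2√(190.25) ≈ 27.59.

27.59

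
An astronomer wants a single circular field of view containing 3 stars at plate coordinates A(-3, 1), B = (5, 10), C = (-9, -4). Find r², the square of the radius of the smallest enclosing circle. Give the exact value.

98

Side lengths²: AB² = 145, AC² = 61, BC² = 392.
Since BC² = 392 ≥ 145 + 61 = 206, the angle opposite BC is not acute, so the smallest enclosing circle has BC as diameter.
Centre = midpoint of BC = (-2, 3), r² = 392/4 = 98.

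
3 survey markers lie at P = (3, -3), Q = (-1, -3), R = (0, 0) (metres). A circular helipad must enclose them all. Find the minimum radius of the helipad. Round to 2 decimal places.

2.24

Side lengths²: PQ² = 16, PR² = 18, QR² = 10.
Since PR² = 18 < 16 + 10 = 26, the triangle is acute, so the smallest enclosing circle is the circumcircle.
Circumcentre = (1, -2), r² = 5.
r = √5 ≈ 2.24.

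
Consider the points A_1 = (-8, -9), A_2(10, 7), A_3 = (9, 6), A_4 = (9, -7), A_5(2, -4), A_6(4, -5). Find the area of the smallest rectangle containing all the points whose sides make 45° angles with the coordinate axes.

255

In coordinates u = x + y, v = x − y the rectangle is axis-aligned; the map (x,y)→(u,v) scales areas by 2.
u-values: -17, 17, 15, 2, -2, -1; range = 17 − (-17) = 34.
v-values: 1, 3, 3, 16, 6, 9; range = 16 − 1 = 15.
Area = (34 × 15) / 2 = 255.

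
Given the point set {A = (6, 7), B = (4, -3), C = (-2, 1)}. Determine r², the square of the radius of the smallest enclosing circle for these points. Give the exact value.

8450/289

Side lengths²: AB² = 104, AC² = 100, BC² = 52.
Since AB² = 104 < 100 + 52 = 152, the triangle is acute, so the smallest enclosing circle is the circumcircle.
Circumcentre = (55/17, 40/17), r² = 8450/289.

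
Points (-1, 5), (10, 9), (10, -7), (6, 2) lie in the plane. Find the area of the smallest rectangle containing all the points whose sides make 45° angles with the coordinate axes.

184

In coordinates u = x + y, v = x − y the rectangle is axis-aligned; the map (x,y)→(u,v) scales areas by 2.
u-values: 4, 19, 3, 8; range = 19 − 3 = 16.
v-values: -6, 1, 17, 4; range = 17 − (-6) = 23.
Area = (16 × 23) / 2 = 184.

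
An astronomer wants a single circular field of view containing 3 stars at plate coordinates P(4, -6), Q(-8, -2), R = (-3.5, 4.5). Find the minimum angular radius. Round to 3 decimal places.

Side lengths²: PQ² = 160, PR² = 166.5, QR² = 62.5.
Since PR² = 166.5 < 160 + 62.5 = 222.5, the triangle is acute, so the smallest enclosing circle is the circumcircle.
Circumcentre = (-1.28125, -1.84375), r² = 45.166015625.
r = √(45.166015625) ≈ 6.721.

6.721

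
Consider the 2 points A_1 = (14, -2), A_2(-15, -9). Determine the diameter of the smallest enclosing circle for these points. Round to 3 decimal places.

The smallest circle enclosing two points has them as diameter endpoints.
Centre = midpoint = (-0.5, -5.5); r² = |A_1A_2|²/4 = 890/4 = 222.5.
Diameter = 2r = 2√(222.5) ≈ 29.833.

29.833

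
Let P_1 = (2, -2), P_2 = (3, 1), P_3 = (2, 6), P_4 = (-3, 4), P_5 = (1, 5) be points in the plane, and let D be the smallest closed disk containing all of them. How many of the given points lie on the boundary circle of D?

3

The minimum enclosing circle of a finite set is fixed by two of the points (as a diameter) or three (as a circumcircle).
The minimum enclosing circle is determined by three boundary points: P_1, P_3, P_4.
Their circumcentre is (0.7, 2) with r² = 17.69.
The farthest remaining point P_5 is at distance² 9.09 ≤ 17.69.
The points at distance exactly r from the centre are P_1, P_3, P_4 — 3 points.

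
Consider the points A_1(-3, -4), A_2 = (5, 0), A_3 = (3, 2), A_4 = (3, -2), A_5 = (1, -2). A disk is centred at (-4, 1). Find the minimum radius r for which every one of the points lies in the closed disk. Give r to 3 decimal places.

The required radius is the distance from (-4, 1) to the farthest point.
Squared distances: 26, 82, 50, 58, 34.
Maximum is 82, attained at A_2.
r = √82 ≈ 9.055.

9.055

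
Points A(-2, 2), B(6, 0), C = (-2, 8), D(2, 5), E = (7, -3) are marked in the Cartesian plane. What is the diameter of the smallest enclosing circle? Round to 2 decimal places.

The farthest pair is C–E with squared distance 202. The circle on this segment as diameter has centre (2.5, 2.5) and r² = 202/4 = 50.5.
Check A: distance² to centre = 20.5 ≤ 50.5, so it lies inside.
All remaining points lie in this disk, and no smaller disk contains both endpoints, so this is the minimum enclosing circle.
Diameter = 2r = 2√(50.5) ≈ 14.21.

14.21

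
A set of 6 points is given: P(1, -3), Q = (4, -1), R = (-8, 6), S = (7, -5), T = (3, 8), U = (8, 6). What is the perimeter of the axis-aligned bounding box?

Width = max x − min x = 8 − (-8) = 16.
Height = max y − min y = 8 − (-5) = 13.
Perimeter = 2(16 + 13) = 58.

58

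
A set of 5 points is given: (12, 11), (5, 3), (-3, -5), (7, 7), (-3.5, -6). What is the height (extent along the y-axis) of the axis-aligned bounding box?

17

max y = 11, min y = -6, so height = 17.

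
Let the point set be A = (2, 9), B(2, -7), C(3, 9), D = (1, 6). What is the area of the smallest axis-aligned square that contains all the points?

The bounding box has width 2 and height 16.
An axis-aligned square enclosing the set must have side ≥ max(width, height).
So the minimum side is max(2, 16) = 16.
Area = 16² = 256.

256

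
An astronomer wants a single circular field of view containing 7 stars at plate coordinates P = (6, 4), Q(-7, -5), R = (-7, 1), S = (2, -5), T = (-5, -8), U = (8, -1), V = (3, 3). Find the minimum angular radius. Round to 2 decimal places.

By Welzl's lemma the MEC is supported by two points (diametrically opposite) or three points (on a circumcircle).
The farthest pair is P–T with squared distance 265. The circle on this segment as diameter has centre (0.5, -2) and r² = 265/4 = 66.25.
Check Q: distance² to centre = 65.25 ≤ 66.25, so it lies inside.
All remaining points lie in this disk, and no smaller disk contains both endpoints, so this is the minimum enclosing circle.
r = √(66.25) ≈ 8.14.

8.14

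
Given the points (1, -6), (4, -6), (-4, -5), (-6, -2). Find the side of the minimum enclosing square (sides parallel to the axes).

10

The bounding box has width 10 and height 4.
An axis-aligned square enclosing the set must have side ≥ max(width, height).
So the minimum side is max(10, 4) = 10.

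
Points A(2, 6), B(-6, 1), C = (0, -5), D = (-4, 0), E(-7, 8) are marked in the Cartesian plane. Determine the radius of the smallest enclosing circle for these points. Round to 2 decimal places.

By Welzl's lemma the MEC is supported by two points (diametrically opposite) or three points (on a circumcircle).
The farthest pair is C–E with squared distance 218. The circle on this segment as diameter has centre (-3.5, 1.5) and r² = 218/4 = 54.5.
Check A: distance² to centre = 50.5 ≤ 54.5, so it lies inside.
All remaining points lie in this disk, and no smaller disk contains both endpoints, so this is the minimum enclosing circle.
r = √(54.5) ≈ 7.38.

7.38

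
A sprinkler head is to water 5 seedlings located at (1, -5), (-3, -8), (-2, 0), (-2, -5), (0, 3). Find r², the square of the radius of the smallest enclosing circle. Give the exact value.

The minimum enclosing circle of a finite set is fixed by two of the points (as a diameter) or three (as a circumcircle).
The farthest pair is (-3, -8)–(0, 3) with squared distance 130. The circle on this segment as diameter has centre (-1.5, -2.5) and r² = 130/4 = 32.5.
Check (1, -5): distance² to centre = 12.5 ≤ 32.5, so it lies inside.
All remaining points lie in this disk, and no smaller disk contains both endpoints, so this is the minimum enclosing circle.

32.5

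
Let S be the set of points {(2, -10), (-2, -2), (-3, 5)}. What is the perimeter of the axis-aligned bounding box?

40

Width = max x − min x = 2 − (-3) = 5.
Height = max y − min y = 5 − (-10) = 15.
Perimeter = 2(5 + 15) = 40.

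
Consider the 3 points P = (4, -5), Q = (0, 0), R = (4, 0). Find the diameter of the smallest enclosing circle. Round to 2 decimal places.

Side lengths²: PQ² = 41, PR² = 25, QR² = 16.
Since PQ² = 41 ≥ 25 + 16 = 41, the angle opposite PQ is not acute, so the smallest enclosing circle has PQ as diameter.
Centre = midpoint of PQ = (2, -2.5), r² = 41/4 = 10.25.
Diameter = 2r = 2√(10.25) ≈ 6.40.

6.40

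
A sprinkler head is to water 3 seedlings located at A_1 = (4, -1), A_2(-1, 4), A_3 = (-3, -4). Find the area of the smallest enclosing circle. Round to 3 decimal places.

61.952

Side lengths²: A_1A_2² = 50, A_1A_3² = 58, A_2A_3² = 68.
Since A_2A_3² = 68 < 58 + 50 = 108, the triangle is acute, so the smallest enclosing circle is the circumcircle.
Circumcentre = (-0.4, -0.4), r² = 19.72.
Area = π·r² = π·19.72 ≈ 61.952.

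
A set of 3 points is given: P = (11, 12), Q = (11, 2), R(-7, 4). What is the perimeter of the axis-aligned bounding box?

56

Width = max x − min x = 11 − (-7) = 18.
Height = max y − min y = 12 − 2 = 10.
Perimeter = 2(18 + 10) = 56.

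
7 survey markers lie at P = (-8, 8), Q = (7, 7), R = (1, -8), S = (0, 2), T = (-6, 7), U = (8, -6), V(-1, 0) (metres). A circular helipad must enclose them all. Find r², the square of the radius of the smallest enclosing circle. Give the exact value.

113

By Welzl's lemma the MEC is supported by two points (diametrically opposite) or three points (on a circumcircle).
The farthest pair is P–U with squared distance 452. The circle on this segment as diameter has centre (0, 1) and r² = 452/4 = 113.
Check Q: distance² to centre = 85 ≤ 113, so it lies inside.
All remaining points lie in this disk, and no smaller disk contains both endpoints, so this is the minimum enclosing circle.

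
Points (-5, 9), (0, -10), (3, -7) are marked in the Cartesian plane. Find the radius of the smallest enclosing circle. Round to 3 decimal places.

Call the three points A, B, C in the order given.
Side lengths²: AB² = 386, AC² = 320, BC² = 18.
Since AB² = 386 ≥ 320 + 18 = 338, the angle opposite AB is not acute, so the smallest enclosing circle has AB as diameter.
Centre = midpoint of AB = (-2.5, -0.5), r² = 386/4 = 96.5.
r = √(96.5) ≈ 9.823.

9.823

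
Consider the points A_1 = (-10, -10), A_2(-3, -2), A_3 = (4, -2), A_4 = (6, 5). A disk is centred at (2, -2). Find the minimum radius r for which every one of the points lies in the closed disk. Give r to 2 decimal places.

The required radius is the distance from (2, -2) to the farthest point.
Squared distances: 208, 25, 4, 65.
Maximum is 208, attained at A_1.
r = √208 ≈ 14.42.

14.42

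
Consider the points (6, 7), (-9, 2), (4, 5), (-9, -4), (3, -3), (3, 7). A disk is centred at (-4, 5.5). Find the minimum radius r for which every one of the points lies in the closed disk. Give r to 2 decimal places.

The required radius is the distance from (-4, 5.5) to the farthest point.
Squared distances: 102.25, 37.25, 64.25, 115.25, 121.25, 51.25.
Maximum is 121.25, attained at (3, -3).
r = √(121.25) ≈ 11.01.

11.01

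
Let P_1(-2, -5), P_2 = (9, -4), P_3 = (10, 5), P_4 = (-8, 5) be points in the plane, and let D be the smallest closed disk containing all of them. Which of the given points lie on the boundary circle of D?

The minimum enclosing circle of a finite set is fixed by two of the points (as a diameter) or three (as a circumcircle).
The minimum enclosing circle is determined by three boundary points: P_2, P_3, P_4.
Their circumcentre is (1, 13/9) with r² = 7585/81.
The farthest remaining point P_1 is at distance² 4093/81 ≤ 7585/81.
The points at distance exactly r from the centre are P_2, P_3, P_4 — 3 points.

P_2, P_3, P_4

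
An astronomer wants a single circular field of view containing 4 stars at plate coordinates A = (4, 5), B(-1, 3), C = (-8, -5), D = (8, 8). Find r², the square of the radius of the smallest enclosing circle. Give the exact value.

A smallest enclosing disk is always determined by at most three of the input points on its boundary.
The farthest pair is C–D with squared distance 425. The circle on this segment as diameter has centre (0, 1.5) and r² = 425/4 = 106.25.
Check A: distance² to centre = 28.25 ≤ 106.25, so it lies inside.
All remaining points lie in this disk, and no smaller disk contains both endpoints, so this is the minimum enclosing circle.

106.25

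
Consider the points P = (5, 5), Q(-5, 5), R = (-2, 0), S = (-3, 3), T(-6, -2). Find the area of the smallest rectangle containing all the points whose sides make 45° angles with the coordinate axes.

In coordinates u = x + y, v = x − y the rectangle is axis-aligned; the map (x,y)→(u,v) scales areas by 2.
u-values: 10, 0, -2, 0, -8; range = 10 − (-8) = 18.
v-values: 0, -10, -2, -6, -4; range = 0 − (-10) = 10.
Area = (18 × 10) / 2 = 90.

90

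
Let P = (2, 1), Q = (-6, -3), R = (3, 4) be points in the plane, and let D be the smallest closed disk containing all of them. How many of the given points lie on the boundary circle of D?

2

Side lengths²: PQ² = 80, PR² = 10, QR² = 130.
Since QR² = 130 ≥ 80 + 10 = 90, the angle opposite QR is not acute, so the smallest enclosing circle has QR as diameter.
Centre = midpoint of QR = (-1.5, 0.5), r² = 130/4 = 32.5.
The points at distance exactly r from the centre are Q, R — 2 points.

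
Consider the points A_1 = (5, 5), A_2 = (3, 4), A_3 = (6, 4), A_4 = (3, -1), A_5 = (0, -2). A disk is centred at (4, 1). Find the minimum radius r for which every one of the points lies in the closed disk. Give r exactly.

5

The required radius is the distance from (4, 1) to the farthest point.
Squared distances: 17, 10, 13, 5, 25.
Maximum is 25, attained at A_5.
r = √25 = 5.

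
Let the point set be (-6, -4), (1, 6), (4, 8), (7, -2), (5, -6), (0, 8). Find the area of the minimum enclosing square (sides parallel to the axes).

196

The bounding box has width 13 and height 14.
An axis-aligned square enclosing the set must have side ≥ max(width, height).
So the minimum side is max(13, 14) = 14.
Area = 14² = 196.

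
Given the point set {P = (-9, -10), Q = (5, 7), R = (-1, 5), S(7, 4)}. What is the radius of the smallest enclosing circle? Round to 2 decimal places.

11.01

A smallest enclosing disk is always determined by at most three of the input points on its boundary.
The farthest pair is P–Q with squared distance 485. The circle on this segment as diameter has centre (-2, -1.5) and r² = 485/4 = 121.25.
Check R: distance² to centre = 43.25 ≤ 121.25, so it lies inside.
All remaining points lie in this disk, and no smaller disk contains both endpoints, so this is the minimum enclosing circle.
r = √(121.25) ≈ 11.01.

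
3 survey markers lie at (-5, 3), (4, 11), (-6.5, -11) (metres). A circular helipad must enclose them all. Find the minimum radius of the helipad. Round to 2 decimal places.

Call the three points A, B, C in the order given.
Side lengths²: AB² = 145, AC² = 198.25, BC² = 594.25.
Since BC² = 594.25 ≥ 198.25 + 145 = 343.25, the angle opposite BC is not acute, so the smallest enclosing circle has BC as diameter.
Centre = midpoint of BC = (-1.25, 0), r² = 594.25/4 = 148.5625.
r = √(148.5625) ≈ 12.19.

12.19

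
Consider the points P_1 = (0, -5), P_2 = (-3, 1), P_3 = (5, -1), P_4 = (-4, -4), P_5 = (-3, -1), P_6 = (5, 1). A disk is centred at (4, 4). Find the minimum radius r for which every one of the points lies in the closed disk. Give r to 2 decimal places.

The required radius is the distance from (4, 4) to the farthest point.
Squared distances: 97, 58, 26, 128, 74, 10.
Maximum is 128, attained at P_4.
r = √128 ≈ 11.31.

11.31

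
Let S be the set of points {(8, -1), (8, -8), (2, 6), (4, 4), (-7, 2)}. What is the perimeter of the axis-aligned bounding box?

Width = max x − min x = 8 − (-7) = 15.
Height = max y − min y = 6 − (-8) = 14.
Perimeter = 2(15 + 14) = 58.

58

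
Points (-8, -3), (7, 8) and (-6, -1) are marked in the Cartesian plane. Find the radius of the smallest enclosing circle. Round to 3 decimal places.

9.301

Call the three points A, B, C in the order given.
Side lengths²: AB² = 346, AC² = 8, BC² = 250.
Since AB² = 346 ≥ 250 + 8 = 258, the angle opposite AB is not acute, so the smallest enclosing circle has AB as diameter.
Centre = midpoint of AB = (-0.5, 2.5), r² = 346/4 = 86.5.
r = √(86.5) ≈ 9.301.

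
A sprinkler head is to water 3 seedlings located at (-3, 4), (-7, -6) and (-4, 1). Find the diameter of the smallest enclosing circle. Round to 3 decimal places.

10.770

Call the three points A, B, C in the order given.
Side lengths²: AB² = 116, AC² = 10, BC² = 58.
Since AB² = 116 ≥ 58 + 10 = 68, the angle opposite AB is not acute, so the smallest enclosing circle has AB as diameter.
Centre = midpoint of AB = (-5, -1), r² = 116/4 = 29.
Diameter = 2r = 2√29 ≈ 10.770.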